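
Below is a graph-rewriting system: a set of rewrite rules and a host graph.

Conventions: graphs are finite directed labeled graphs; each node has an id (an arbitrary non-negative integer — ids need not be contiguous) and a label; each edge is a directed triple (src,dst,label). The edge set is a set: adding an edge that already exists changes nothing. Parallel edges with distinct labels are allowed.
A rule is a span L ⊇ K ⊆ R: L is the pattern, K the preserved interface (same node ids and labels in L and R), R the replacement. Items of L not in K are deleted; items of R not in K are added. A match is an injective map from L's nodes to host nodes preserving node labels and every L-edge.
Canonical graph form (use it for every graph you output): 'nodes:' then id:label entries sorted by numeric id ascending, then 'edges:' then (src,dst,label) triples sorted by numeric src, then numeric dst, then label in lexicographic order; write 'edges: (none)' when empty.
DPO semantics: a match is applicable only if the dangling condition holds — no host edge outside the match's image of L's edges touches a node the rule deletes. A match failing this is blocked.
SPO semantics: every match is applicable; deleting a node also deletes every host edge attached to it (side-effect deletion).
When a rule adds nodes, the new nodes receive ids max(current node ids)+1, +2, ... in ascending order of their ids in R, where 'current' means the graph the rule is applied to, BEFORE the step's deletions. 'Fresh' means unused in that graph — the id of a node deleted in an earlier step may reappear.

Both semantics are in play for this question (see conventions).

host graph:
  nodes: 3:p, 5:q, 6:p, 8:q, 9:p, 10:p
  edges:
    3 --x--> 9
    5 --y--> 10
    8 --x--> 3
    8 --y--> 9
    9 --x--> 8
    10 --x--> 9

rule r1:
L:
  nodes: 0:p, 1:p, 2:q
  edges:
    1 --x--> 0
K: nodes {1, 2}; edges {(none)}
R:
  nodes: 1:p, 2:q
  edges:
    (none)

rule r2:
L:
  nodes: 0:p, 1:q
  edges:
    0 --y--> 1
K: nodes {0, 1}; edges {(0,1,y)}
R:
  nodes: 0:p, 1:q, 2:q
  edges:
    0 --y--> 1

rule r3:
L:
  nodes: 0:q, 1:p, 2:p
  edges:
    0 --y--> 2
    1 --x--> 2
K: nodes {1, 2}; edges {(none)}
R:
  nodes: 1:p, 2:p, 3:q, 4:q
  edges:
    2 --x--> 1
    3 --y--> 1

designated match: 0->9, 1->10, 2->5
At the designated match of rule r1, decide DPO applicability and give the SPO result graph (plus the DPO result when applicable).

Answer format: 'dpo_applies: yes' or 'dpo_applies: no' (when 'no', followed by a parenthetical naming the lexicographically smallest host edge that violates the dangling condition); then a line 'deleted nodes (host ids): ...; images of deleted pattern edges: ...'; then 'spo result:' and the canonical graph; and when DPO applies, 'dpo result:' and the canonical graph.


dpo_applies: no
(the rule deletes node 9, which keeps host edge (3,9,x) outside the match image — the dangling condition fails, DPO blocks; SPO proceeds and side-deletes such edges)
deleted nodes (host ids): 9; images of deleted pattern edges: (10,9,x)
spo result:
nodes: 3:p, 5:q, 6:p, 8:q, 10:p
edges: (5,10,y); (8,3,x)


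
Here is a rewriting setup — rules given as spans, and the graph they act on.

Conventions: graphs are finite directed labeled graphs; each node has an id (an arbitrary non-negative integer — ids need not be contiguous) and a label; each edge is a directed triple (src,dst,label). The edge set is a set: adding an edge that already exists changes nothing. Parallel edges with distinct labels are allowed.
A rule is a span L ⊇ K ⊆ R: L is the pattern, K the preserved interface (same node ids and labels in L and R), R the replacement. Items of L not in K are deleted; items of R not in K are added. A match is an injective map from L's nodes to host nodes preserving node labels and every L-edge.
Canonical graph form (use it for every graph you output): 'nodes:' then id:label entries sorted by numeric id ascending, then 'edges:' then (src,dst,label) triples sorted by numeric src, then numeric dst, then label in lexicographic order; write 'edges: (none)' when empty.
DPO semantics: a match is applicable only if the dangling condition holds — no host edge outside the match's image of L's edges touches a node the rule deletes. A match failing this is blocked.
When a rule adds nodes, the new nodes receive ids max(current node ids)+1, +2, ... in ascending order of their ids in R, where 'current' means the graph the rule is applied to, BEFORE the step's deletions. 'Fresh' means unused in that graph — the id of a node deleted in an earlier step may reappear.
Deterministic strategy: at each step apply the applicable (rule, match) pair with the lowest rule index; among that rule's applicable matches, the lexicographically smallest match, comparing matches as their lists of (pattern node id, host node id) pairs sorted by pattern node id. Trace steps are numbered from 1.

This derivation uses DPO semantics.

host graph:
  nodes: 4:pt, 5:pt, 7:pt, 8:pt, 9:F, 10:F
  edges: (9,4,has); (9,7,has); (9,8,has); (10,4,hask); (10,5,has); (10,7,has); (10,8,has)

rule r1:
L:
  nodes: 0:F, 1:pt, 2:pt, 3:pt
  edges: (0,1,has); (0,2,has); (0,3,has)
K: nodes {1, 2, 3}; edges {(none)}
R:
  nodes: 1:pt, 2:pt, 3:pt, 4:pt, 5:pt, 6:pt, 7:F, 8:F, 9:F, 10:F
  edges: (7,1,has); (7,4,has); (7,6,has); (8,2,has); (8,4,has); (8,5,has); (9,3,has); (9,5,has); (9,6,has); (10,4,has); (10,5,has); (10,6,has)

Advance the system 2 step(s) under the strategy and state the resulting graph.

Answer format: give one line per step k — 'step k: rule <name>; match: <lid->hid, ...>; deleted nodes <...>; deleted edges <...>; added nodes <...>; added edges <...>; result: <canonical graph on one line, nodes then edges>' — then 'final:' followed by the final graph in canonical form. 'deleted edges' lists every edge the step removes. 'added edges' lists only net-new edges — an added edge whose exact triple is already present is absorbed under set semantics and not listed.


step 1: rule r1; match: 0->9, 1->4, 2->7, 3->8; deleted nodes 9; deleted edges (9,4,has); (9,7,has); (9,8,has); added nodes 11, 12, 13, 14, 15, 16, 17; added edges (14,4,has); (14,11,has); (14,13,has); (15,7,has); (15,11,has); (15,12,has); (16,8,has); (16,12,has); (16,13,has); (17,11,has); (17,12,has); (17,13,has); result: nodes: 4:pt, 5:pt, 7:pt, 8:pt, 10:F, 11:pt, 12:pt, 13:pt, 14:F, 15:F, 16:F, 17:F edges: (10,4,hask); (10,5,has); (10,7,has); (10,8,has); (14,4,has); (14,11,has); (14,13,has); (15,7,has); (15,11,has); (15,12,has); (16,8,has); (16,12,has); (16,13,has); (17,11,has); (17,12,has); (17,13,has)
step 2: rule r1; match: 0->14, 1->4, 2->11, 3->13; deleted nodes 14; deleted edges (14,4,has); (14,11,has); (14,13,has); added nodes 18, 19, 20, 21, 22, 23, 24; added edges (21,4,has); (21,18,has); (21,20,has); (22,11,has); (22,18,has); (22,19,has); (23,13,has); (23,19,has); (23,20,has); (24,18,has); (24,19,has); (24,20,has); result: nodes: 4:pt, 5:pt, 7:pt, 8:pt, 10:F, 11:pt, 12:pt, 13:pt, 15:F, 16:F, 17:F, 18:pt, 19:pt, 20:pt, 21:F, 22:F, 23:F, 24:F edges: (10,4,hask); (10,5,has); (10,7,has); (10,8,has); (15,7,has); (15,11,has); (15,12,has); (16,8,has); (16,12,has); (16,13,has); (17,11,has); (17,12,has); (17,13,has); (21,4,has); (21,18,has); (21,20,has); (22,11,has); (22,18,has); (22,19,has); (23,13,has); (23,19,has); (23,20,has); (24,18,has); (24,19,has); (24,20,has)
final:
nodes: 4:pt, 5:pt, 7:pt, 8:pt, 10:F, 11:pt, 12:pt, 13:pt, 15:F, 16:F, 17:F, 18:pt, 19:pt, 20:pt, 21:F, 22:F, 23:F, 24:F
edges: (10,4,hask); (10,5,has); (10,7,has); (10,8,has); (15,7,has); (15,11,has); (15,12,has); (16,8,has); (16,12,has); (16,13,has); (17,11,has); (17,12,has); (17,13,has); (21,4,has); (21,18,has); (21,20,has); (22,11,has); (22,18,has); (22,19,has); (23,13,has); (23,19,has); (23,20,has); (24,18,has); (24,19,has); (24,20,has)


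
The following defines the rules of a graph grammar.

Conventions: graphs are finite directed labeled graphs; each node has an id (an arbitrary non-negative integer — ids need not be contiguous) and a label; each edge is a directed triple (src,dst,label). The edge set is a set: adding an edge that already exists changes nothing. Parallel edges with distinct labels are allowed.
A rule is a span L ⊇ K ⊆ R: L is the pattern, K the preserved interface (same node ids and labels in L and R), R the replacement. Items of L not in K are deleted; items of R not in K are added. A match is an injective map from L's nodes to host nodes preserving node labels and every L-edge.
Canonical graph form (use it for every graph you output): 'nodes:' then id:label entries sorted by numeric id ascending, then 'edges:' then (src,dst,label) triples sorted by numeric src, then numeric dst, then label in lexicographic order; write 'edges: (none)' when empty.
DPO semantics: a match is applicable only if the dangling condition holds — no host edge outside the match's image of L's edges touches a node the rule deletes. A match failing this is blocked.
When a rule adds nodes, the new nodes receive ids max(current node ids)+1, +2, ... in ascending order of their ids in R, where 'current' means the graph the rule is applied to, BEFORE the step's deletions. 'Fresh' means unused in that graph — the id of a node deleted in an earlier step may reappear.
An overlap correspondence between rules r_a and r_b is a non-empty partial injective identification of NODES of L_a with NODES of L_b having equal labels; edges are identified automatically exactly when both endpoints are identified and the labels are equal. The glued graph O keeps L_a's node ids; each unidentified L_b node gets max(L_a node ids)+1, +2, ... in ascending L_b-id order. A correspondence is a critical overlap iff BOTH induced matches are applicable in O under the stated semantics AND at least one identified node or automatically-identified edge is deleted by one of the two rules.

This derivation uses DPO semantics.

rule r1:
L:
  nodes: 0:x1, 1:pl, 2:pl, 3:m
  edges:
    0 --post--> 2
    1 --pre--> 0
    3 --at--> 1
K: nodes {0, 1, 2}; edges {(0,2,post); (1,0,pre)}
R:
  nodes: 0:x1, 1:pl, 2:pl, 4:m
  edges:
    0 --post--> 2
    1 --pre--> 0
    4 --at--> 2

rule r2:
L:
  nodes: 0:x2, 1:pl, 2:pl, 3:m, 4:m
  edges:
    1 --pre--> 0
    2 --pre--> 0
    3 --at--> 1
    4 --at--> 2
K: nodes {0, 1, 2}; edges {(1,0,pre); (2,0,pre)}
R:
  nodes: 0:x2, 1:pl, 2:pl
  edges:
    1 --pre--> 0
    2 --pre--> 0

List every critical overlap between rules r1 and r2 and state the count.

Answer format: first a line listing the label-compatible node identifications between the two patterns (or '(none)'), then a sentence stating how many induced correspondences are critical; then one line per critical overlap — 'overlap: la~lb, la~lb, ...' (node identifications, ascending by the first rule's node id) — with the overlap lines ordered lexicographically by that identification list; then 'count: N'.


label-compatible node identifications between L(r1) and L(r2): 1~1, 1~2, 2~1, 2~2, 3~3, 3~4
4 of the induced correspondences are critical overlaps of r1 and r2.
overlap: 1~1, 2~2, 3~3
overlap: 1~1, 3~3
overlap: 1~2, 2~1, 3~4
overlap: 1~2, 3~4
count: 4


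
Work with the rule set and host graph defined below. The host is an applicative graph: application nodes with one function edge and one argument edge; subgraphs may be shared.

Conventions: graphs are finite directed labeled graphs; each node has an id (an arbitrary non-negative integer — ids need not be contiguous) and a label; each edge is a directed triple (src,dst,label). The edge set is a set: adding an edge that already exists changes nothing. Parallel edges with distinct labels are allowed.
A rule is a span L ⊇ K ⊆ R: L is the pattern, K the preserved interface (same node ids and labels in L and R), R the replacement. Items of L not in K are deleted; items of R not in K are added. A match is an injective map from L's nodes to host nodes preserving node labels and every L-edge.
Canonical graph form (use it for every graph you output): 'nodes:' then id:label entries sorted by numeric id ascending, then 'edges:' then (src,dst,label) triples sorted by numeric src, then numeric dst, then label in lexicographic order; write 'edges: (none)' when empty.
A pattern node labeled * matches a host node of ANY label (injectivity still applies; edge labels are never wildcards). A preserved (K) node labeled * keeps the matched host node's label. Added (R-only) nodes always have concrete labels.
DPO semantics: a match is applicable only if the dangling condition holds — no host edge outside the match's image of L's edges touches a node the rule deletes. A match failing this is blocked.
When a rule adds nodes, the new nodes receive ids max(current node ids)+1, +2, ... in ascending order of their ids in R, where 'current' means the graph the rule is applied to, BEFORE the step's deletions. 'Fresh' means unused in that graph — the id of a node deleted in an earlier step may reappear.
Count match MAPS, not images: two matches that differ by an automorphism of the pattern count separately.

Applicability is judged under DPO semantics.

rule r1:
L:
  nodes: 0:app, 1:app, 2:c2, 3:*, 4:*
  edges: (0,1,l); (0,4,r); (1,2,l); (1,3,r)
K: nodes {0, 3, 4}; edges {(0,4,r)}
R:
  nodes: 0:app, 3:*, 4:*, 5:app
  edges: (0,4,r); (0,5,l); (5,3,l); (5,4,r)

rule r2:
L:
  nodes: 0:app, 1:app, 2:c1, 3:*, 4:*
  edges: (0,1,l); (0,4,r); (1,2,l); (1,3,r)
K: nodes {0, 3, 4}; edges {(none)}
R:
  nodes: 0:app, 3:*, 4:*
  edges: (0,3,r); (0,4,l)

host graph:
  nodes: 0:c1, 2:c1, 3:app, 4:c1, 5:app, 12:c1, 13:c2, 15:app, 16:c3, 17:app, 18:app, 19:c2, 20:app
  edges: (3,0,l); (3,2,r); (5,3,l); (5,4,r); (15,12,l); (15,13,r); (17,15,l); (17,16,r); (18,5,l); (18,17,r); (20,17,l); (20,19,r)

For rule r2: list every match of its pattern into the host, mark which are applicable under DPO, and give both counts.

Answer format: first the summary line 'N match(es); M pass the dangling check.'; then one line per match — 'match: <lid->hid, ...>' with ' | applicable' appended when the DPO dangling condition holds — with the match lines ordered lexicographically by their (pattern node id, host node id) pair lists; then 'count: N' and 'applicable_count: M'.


2 match(es); 2 pass the dangling check.
match: 0->5, 1->3, 2->0, 3->2, 4->4 | applicable
match: 0->17, 1->15, 2->12, 3->13, 4->16 | applicable
count: 2
applicable_count: 2


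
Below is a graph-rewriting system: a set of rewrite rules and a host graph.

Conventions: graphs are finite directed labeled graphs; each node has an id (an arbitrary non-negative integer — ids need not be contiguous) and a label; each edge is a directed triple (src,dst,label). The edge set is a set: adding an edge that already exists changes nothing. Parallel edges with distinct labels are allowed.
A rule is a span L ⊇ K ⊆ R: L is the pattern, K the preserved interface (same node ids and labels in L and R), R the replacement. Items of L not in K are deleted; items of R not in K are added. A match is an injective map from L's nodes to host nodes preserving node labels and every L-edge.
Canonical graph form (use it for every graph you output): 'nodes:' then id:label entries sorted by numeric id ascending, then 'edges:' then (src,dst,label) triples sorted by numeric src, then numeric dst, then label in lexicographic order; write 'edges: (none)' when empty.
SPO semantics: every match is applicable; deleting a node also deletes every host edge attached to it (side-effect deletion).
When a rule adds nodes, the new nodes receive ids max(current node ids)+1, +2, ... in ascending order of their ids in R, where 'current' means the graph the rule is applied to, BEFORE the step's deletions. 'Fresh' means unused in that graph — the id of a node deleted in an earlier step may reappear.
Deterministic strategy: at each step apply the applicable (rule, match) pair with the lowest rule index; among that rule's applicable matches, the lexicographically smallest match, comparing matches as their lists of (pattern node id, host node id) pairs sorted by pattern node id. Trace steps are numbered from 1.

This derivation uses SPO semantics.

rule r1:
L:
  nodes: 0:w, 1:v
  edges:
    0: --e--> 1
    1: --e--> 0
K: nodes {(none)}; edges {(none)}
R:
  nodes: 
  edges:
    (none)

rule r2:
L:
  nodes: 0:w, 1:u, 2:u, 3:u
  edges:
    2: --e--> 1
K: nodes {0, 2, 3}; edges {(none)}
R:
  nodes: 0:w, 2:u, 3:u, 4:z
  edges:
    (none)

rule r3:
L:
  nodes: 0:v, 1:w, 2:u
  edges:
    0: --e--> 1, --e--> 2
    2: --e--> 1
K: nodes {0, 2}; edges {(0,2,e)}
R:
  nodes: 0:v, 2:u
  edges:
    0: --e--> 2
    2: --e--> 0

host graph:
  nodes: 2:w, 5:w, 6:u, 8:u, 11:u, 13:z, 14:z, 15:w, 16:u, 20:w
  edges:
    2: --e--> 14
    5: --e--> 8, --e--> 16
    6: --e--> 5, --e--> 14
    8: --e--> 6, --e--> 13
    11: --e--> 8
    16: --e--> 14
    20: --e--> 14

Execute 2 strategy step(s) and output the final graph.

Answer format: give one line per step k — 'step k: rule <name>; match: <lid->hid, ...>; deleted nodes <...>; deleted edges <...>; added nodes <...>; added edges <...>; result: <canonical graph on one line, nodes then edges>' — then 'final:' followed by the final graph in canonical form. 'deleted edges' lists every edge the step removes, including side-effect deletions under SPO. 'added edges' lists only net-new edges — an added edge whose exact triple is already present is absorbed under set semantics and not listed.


step 1: rule r2; match: 0->2, 1->6, 2->8, 3->11; deleted nodes 6; deleted edges (6,5,e); (6,14,e); (8,6,e); added nodes 21; added edges (none); result: nodes: 2:w, 5:w, 8:u, 11:u, 13:z, 14:z, 15:w, 16:u, 20:w, 21:z edges: (2,14,e); (5,8,e); (5,16,e); (8,13,e); (11,8,e); (16,14,e); (20,14,e)
step 2: rule r2; match: 0->2, 1->8, 2->11, 3->16; deleted nodes 8; deleted edges (5,8,e); (8,13,e); (11,8,e); added nodes 22; added edges (none); result: nodes: 2:w, 5:w, 11:u, 13:z, 14:z, 15:w, 16:u, 20:w, 21:z, 22:z edges: (2,14,e); (5,16,e); (16,14,e); (20,14,e)
final:
nodes: 2:w, 5:w, 11:u, 13:z, 14:z, 15:w, 16:u, 20:w, 21:z, 22:z
edges: (2,14,e); (5,16,e); (16,14,e); (20,14,e)


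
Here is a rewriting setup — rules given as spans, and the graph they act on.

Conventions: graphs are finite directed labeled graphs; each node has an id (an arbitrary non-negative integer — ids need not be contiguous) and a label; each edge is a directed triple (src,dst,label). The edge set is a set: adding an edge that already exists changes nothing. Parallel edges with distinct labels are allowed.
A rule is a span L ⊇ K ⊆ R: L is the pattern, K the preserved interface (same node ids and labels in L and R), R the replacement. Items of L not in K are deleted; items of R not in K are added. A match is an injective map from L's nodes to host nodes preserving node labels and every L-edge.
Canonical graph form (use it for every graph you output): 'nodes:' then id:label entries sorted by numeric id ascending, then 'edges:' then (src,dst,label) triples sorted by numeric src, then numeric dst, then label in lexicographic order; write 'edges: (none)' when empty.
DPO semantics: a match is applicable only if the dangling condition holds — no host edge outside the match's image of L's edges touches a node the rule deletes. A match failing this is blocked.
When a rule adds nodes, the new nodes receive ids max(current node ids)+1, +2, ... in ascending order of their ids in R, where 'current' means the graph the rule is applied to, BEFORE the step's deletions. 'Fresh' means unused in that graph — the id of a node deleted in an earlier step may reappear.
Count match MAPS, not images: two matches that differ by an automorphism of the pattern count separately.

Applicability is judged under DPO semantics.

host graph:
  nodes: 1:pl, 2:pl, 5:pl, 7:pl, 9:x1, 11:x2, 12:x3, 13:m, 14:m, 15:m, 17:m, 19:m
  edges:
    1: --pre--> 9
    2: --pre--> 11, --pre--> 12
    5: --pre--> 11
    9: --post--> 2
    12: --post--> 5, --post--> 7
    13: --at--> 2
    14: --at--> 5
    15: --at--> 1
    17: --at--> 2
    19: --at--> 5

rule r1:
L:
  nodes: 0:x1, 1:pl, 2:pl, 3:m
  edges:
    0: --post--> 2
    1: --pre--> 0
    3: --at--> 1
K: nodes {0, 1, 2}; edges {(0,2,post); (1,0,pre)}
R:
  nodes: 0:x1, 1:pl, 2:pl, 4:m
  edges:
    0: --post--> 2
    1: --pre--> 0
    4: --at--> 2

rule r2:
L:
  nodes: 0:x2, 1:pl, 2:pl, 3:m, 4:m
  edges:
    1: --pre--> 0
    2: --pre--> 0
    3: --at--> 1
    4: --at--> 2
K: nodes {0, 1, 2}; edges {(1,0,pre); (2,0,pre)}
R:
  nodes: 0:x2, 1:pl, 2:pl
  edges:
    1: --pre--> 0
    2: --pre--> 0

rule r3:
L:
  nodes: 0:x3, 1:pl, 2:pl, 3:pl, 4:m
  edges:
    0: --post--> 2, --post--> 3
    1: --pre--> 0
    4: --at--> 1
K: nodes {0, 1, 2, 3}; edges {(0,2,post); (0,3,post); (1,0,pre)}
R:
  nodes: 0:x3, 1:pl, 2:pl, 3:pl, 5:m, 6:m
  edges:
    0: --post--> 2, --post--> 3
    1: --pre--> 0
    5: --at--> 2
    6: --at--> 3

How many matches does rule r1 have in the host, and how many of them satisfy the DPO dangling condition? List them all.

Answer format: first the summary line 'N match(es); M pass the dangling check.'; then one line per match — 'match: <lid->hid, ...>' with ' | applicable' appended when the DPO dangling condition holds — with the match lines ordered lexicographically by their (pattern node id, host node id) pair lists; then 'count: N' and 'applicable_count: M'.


1 match(es); 1 pass the dangling check.
match: 0->9, 1->1, 2->2, 3->15 | applicable
count: 1
applicable_count: 1


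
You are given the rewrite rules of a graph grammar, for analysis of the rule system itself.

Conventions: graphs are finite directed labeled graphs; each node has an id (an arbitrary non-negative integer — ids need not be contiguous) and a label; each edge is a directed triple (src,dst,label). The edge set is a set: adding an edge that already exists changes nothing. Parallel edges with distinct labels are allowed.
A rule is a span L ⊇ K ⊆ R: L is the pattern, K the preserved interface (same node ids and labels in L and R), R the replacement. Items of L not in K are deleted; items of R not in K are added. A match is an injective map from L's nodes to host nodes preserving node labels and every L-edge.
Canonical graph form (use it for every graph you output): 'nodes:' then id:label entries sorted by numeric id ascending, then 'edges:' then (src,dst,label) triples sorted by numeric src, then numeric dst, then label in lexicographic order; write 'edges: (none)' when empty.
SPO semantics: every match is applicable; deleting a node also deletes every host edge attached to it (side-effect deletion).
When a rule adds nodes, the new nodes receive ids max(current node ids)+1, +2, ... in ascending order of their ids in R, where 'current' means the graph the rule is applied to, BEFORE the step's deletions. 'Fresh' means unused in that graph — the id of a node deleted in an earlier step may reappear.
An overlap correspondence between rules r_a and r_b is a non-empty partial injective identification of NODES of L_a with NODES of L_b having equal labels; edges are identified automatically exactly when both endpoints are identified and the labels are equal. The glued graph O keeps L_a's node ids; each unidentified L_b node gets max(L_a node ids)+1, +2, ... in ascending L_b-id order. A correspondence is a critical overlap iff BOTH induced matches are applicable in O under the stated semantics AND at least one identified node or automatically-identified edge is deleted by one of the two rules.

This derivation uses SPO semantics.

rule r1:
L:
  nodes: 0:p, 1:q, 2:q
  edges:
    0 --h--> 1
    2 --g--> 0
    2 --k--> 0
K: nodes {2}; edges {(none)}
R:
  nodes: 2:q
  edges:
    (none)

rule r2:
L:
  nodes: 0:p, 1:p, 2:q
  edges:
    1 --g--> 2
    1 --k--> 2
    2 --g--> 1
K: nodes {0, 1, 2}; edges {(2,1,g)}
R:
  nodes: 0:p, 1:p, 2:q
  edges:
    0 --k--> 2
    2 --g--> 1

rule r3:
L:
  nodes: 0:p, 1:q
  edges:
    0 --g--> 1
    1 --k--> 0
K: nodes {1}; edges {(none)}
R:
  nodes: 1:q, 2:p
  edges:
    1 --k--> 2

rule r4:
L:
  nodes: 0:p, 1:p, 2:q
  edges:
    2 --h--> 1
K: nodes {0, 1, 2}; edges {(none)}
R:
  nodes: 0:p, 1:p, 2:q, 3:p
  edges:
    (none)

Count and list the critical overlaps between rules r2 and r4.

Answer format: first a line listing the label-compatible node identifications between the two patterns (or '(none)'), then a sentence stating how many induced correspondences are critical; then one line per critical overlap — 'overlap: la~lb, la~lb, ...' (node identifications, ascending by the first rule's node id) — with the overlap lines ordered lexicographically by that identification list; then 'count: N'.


label-compatible node identifications between L(r2) and L(r4): 0~0, 0~1, 1~0, 1~1, 2~2
0 of the induced correspondences are critical overlaps of r2 and r4.
count: 0


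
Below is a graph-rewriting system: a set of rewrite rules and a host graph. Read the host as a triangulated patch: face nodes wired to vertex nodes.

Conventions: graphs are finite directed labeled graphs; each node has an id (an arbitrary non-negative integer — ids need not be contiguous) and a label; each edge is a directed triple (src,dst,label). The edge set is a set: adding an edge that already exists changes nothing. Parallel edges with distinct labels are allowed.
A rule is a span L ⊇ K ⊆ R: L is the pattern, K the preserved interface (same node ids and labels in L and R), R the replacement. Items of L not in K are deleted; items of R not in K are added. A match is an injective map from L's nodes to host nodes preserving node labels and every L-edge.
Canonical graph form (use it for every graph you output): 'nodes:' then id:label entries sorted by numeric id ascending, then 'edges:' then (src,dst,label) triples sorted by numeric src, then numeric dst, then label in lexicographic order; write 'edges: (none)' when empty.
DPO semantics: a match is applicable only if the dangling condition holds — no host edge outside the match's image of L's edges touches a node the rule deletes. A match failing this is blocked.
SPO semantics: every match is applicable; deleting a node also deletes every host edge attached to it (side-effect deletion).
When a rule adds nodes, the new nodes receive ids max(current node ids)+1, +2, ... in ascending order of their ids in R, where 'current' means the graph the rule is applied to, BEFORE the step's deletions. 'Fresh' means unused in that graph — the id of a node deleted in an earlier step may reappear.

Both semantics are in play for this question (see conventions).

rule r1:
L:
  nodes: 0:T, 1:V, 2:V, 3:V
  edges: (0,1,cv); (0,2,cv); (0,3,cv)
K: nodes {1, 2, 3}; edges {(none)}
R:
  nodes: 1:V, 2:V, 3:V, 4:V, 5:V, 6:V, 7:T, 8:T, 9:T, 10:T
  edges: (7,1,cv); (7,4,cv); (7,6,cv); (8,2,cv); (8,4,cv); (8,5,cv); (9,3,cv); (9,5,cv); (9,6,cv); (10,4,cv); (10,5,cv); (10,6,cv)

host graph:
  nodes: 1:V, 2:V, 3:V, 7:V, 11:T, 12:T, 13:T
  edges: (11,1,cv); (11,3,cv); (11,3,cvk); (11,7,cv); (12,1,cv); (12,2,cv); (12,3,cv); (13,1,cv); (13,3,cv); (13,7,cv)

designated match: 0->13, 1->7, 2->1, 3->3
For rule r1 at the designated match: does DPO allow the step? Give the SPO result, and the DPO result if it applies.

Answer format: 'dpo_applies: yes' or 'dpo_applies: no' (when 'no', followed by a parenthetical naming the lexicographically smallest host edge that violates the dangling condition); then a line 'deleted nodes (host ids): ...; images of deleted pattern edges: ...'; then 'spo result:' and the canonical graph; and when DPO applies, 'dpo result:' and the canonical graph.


dpo_applies: yes
deleted nodes (host ids): 13; images of deleted pattern edges: (13,1,cv); (13,3,cv); (13,7,cv)
spo result:
nodes: 1:V, 2:V, 3:V, 7:V, 11:T, 12:T, 14:V, 15:V, 16:V, 17:T, 18:T, 19:T, 20:T
edges: (11,1,cv); (11,3,cv); (11,3,cvk); (11,7,cv); (12,1,cv); (12,2,cv); (12,3,cv); (17,7,cv); (17,14,cv); (17,16,cv); (18,1,cv); (18,14,cv); (18,15,cv); (19,3,cv); (19,15,cv); (19,16,cv); (20,14,cv); (20,15,cv); (20,16,cv)
dpo result:
nodes: 1:V, 2:V, 3:V, 7:V, 11:T, 12:T, 14:V, 15:V, 16:V, 17:T, 18:T, 19:T, 20:T
edges: (11,1,cv); (11,3,cv); (11,3,cvk); (11,7,cv); (12,1,cv); (12,2,cv); (12,3,cv); (17,7,cv); (17,14,cv); (17,16,cv); (18,1,cv); (18,14,cv); (18,15,cv); (19,3,cv); (19,15,cv); (19,16,cv); (20,14,cv); (20,15,cv); (20,16,cv)


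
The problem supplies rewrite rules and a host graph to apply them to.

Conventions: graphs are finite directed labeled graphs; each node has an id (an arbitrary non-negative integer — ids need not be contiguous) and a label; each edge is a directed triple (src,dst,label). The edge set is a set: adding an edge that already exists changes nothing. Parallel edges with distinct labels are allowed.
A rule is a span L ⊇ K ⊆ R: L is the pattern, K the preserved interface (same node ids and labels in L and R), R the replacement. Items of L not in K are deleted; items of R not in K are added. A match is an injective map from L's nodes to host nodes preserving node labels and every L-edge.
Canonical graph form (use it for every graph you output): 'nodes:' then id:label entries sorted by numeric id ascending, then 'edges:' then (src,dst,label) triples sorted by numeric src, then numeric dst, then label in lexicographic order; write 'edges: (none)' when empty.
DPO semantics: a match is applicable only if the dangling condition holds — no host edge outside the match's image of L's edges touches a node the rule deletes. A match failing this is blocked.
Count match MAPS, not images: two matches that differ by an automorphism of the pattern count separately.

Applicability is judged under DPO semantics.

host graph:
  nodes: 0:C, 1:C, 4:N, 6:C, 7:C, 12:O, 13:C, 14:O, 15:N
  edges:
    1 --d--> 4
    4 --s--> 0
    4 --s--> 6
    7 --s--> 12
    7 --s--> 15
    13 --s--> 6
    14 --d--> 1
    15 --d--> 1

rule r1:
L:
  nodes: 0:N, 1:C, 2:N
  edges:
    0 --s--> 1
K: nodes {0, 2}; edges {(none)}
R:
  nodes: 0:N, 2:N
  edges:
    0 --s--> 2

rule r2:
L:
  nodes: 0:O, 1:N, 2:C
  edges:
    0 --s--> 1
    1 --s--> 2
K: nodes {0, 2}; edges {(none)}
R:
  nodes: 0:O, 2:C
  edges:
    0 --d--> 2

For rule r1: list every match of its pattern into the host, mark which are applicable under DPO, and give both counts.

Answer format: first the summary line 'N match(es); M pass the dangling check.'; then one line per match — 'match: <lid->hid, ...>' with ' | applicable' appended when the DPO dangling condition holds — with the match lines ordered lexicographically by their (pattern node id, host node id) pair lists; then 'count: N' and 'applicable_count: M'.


2 match(es); 1 pass the dangling check.
match: 0->4, 1->0, 2->15 | applicable
match: 0->4, 1->6, 2->15
count: 2
applicable_count: 1


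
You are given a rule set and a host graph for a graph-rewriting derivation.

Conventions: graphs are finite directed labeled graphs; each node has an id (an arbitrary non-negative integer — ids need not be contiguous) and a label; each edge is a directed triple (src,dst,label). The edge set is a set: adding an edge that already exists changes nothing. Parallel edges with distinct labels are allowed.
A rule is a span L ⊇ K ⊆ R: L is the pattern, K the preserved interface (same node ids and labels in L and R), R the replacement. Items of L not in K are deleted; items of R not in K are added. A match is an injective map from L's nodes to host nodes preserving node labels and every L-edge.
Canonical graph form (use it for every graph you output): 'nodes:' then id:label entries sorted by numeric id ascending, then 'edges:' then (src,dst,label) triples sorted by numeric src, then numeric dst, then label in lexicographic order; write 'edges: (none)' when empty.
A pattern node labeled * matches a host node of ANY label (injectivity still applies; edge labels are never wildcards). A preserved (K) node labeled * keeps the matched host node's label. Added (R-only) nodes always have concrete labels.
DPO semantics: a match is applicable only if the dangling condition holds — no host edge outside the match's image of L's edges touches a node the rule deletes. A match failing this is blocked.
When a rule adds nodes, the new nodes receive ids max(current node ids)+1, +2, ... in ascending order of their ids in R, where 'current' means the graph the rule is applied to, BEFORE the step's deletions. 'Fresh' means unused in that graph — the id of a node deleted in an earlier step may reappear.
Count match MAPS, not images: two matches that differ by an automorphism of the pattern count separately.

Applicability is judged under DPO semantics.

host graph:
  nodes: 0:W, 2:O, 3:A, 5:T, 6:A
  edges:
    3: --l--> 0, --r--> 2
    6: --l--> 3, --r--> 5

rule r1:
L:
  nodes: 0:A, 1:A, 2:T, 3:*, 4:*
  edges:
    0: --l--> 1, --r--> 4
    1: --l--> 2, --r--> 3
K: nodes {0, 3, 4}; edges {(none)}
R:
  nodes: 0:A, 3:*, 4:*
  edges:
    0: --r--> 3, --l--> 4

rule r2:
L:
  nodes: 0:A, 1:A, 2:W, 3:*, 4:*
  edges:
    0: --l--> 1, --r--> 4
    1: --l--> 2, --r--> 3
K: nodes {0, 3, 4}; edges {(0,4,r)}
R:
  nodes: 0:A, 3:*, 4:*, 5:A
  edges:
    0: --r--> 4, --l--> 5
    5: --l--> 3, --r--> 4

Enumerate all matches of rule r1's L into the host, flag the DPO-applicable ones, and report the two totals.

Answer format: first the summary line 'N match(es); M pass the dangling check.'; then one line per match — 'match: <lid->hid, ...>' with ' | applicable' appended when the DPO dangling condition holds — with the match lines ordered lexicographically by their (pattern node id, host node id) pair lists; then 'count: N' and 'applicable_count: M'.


0 match(es); 0 pass the dangling check.
count: 0
applicable_count: 0


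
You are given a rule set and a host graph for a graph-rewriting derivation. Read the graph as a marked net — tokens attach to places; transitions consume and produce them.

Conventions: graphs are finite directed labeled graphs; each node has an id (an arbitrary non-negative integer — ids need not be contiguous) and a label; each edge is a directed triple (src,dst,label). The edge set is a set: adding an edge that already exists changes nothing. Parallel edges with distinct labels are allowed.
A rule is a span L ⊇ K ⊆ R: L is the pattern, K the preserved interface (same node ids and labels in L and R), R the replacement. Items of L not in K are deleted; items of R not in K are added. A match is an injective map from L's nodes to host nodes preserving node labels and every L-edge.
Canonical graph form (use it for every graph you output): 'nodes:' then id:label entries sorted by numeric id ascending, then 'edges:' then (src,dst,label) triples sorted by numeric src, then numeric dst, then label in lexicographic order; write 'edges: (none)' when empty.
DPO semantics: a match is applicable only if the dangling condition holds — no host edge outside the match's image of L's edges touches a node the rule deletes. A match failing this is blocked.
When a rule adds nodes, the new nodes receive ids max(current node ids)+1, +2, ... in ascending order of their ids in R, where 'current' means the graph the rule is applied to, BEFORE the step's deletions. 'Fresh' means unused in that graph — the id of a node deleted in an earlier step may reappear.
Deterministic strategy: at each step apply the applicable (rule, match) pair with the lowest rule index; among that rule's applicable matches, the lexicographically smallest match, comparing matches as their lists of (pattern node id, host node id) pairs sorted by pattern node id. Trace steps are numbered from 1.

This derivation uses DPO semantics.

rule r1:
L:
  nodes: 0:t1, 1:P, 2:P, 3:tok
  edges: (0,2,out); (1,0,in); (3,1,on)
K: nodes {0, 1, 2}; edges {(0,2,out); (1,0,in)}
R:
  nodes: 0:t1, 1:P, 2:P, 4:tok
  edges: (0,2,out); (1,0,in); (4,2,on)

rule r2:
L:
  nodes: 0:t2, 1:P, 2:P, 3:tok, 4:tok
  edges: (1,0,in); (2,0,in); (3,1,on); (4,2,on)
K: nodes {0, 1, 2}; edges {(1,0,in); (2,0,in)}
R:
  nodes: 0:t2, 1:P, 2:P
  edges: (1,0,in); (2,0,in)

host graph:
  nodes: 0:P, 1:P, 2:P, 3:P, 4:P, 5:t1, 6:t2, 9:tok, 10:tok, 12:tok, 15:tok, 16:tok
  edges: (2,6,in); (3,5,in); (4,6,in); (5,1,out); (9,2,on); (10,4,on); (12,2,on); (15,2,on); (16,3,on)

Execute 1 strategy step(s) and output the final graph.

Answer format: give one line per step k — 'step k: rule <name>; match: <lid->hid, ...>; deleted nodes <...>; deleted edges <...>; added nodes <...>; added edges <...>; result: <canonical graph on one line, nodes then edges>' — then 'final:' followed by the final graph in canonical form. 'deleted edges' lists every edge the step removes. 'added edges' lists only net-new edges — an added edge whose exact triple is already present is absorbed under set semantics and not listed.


step 1: rule r1; match: 0->5, 1->3, 2->1, 3->16; deleted nodes 16; deleted edges (16,3,on); added nodes 17; added edges (17,1,on); result: nodes: 0:P, 1:P, 2:P, 3:P, 4:P, 5:t1, 6:t2, 9:tok, 10:tok, 12:tok, 15:tok, 17:tok edges: (2,6,in); (3,5,in); (4,6,in); (5,1,out); (9,2,on); (10,4,on); (12,2,on); (15,2,on); (17,1,on)
final:
nodes: 0:P, 1:P, 2:P, 3:P, 4:P, 5:t1, 6:t2, 9:tok, 10:tok, 12:tok, 15:tok, 17:tok
edges: (2,6,in); (3,5,in); (4,6,in); (5,1,out); (9,2,on); (10,4,on); (12,2,on); (15,2,on); (17,1,on)


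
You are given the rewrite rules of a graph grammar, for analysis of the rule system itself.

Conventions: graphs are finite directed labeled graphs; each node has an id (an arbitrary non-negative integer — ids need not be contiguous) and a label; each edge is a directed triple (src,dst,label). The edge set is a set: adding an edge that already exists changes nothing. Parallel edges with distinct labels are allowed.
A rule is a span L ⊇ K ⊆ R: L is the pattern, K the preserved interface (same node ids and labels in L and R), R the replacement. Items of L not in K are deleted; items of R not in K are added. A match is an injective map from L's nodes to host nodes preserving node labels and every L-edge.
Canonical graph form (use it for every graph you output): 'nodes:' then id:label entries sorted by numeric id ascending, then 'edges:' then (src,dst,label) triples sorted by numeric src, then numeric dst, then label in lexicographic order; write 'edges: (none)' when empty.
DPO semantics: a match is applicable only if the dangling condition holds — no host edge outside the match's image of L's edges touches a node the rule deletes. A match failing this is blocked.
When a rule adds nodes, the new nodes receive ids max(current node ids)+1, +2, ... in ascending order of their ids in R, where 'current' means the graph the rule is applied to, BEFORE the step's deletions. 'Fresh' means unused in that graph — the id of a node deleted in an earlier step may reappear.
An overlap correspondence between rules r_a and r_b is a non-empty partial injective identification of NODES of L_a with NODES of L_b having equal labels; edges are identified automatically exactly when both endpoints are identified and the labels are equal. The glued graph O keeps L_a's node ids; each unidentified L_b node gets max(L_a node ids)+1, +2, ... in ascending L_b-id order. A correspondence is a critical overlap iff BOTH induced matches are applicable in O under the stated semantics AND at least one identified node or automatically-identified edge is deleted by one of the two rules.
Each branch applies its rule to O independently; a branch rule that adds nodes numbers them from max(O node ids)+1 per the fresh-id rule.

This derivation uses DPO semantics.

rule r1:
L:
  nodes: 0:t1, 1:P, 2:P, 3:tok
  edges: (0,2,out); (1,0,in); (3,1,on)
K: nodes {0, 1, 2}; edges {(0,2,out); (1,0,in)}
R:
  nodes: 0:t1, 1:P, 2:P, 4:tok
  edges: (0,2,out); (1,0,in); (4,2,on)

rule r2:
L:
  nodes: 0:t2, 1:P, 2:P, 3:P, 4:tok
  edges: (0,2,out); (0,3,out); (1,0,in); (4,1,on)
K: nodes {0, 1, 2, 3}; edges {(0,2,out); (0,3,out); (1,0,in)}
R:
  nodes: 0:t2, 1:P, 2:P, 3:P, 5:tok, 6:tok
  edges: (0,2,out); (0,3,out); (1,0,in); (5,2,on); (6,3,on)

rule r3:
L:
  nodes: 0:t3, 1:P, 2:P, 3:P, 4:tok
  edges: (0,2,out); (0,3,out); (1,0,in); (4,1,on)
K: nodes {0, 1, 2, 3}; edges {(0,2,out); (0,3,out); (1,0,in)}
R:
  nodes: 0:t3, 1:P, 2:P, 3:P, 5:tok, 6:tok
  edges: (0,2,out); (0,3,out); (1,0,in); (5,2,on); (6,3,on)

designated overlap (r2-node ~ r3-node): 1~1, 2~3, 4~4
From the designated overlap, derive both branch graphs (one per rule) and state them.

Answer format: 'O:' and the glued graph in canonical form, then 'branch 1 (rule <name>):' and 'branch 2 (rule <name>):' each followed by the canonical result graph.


O:
nodes: 0:t2, 1:P, 2:P, 3:P, 4:tok, 5:t3, 6:P
edges: (0,2,out); (0,3,out); (1,0,in); (1,5,in); (4,1,on); (5,2,out); (5,6,out)
branch 1 (rule r2):
nodes: 0:t2, 1:P, 2:P, 3:P, 5:t3, 6:P, 7:tok, 8:tok
edges: (0,2,out); (0,3,out); (1,0,in); (1,5,in); (5,2,out); (5,6,out); (7,2,on); (8,3,on)
branch 2 (rule r3):
nodes: 0:t2, 1:P, 2:P, 3:P, 5:t3, 6:P, 7:tok, 8:tok
edges: (0,2,out); (0,3,out); (1,0,in); (1,5,in); (5,2,out); (5,6,out); (7,6,on); (8,2,on)
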